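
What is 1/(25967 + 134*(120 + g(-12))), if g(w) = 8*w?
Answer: 1/29183 ≈ 3.4267e-5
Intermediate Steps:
1/(25967 + 134*(120 + g(-12))) = 1/(25967 + 134*(120 + 8*(-12))) = 1/(25967 + 134*(120 - 96)) = 1/(25967 + 134*24) = 1/(25967 + 3216) = 1/29183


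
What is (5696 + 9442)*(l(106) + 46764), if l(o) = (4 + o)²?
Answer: 891083232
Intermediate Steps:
(5696 + 9442)*(l(106) + 46764) = (5696 + 9442)*((4 + 106)² + 46764) = 15138*(110² + 46764) = 15138*(12100 + 46764) = 15138*58864 = 891083232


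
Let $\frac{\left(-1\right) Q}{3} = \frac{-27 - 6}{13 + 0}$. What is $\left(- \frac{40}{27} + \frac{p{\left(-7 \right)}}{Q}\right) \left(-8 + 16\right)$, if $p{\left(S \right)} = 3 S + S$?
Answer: $- \frac{12256}{297} \approx -41.266$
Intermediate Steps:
$Q = \frac{99}{13}$ ($Q = - 3 \frac{-27 - 6}{13 + 0} = - 3 \left(- \frac{33}{13}\right) = - 3 \left(\left(-33\right) \frac{1}{13}\right) = \left(-3\right) \left(- \frac{33}{13}\right) = \frac{99}{13} \approx 7.6154$)
$p{\left(S \right)} = 4 S$
$\left(- \frac{40}{27} + \frac{p{\left(-7 \right)}}{Q}\right) \left(-8 + 16\right) = \left(- \frac{40}{27} + \frac{4 \left(-7\right)}{\frac{99}{13}}\right) \left(-8 + 16\right) = \left(\left(-40\right) \frac{1}{27} - \frac{364}{99}\right) 8 = \left(- \frac{40}{27} - \frac{364}{99}\right) 8 = \left(- \frac{1532}{297}\right) 8 = - \frac{12256}{297}$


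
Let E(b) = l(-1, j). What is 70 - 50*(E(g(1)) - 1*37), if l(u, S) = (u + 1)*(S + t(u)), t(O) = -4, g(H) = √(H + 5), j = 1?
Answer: 1920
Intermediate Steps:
g(H) = √(5 + H)
l(u, S) = (1 + u)*(-4 + S) (l(u, S) = (u + 1)*(S - 4) = (1 + u)*(-4 + S))
E(b) = 0 (E(b) = -4 + 1 - 4*(-1) + 1*(-1) = -4 + 1 + 4 - 1 = 0)
70 - 50*(E(g(1)) - 1*37) = 70 - 50*(0 - 1*37) = 70 - 50*(0 - 37) = 70 - 50*(-37) = 70 + 1850 = 1920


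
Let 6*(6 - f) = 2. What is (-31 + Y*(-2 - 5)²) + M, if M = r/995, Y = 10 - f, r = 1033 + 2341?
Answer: 551402/2985 ≈ 184.72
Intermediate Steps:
f = 17/3 (f = 6 - ⅙*2 = 6 - ⅓ = 17/3 ≈ 5.6667)
r = 3374
Y = 13/3 (Y = 10 - 1*17/3 = 10 - 17/3 = 13/3 ≈ 4.3333)
M = 3374/995 ≈ 3.3910
(-31 + Y*(-2 - 5)²) + M = (-31 + 13*(-2 - 5)²/3) + 3374/995 = (-31 + (13/3)*(-7)²) + 3374/995 = (-31 + (13/3)*49) + 3374/995 = (-31 + 637/3) + 3374/995 = 544/3 + 3374/995 = 551402/2985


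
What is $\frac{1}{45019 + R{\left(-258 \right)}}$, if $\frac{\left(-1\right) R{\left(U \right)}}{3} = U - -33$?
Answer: $\frac{1}{45694} \approx 2.1885 \cdot 10^{-5}$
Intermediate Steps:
$R{\left(U \right)} = -99 - 3 U$ ($R{\left(U \right)} = - 3 \left(U - -33\right) = - 3 \left(U + 33\right) = - 3 \left(33 + U\right) = -99 - 3 U$)
$\frac{1}{45019 + R{\left(-258 \right)}} = \frac{1}{45019 - -675} = \frac{1}{45019 + \left(-99 + 774\right)} = \frac{1}{45019 + 675} = \frac{1}{45694}$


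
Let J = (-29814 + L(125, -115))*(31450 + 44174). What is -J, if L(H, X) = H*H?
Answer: 1073028936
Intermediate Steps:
L(H, X) = H²
J = -1073028936 (J = (-29814 + 125²)*(31450 + 44174) = (-29814 + 15625)*75624 = -14189*75624 = -1073028936)
-J = -1*(-1073028936) = 1073028936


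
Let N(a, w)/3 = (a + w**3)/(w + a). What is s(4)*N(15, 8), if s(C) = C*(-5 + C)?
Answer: -6324/23 ≈ -274.96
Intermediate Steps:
N(a, w) = 3*(a + w**3)/(a + w) (N(a, w) = 3*((a + w**3)/(w + a)) = 3*((a + w**3)/(a + w)) = 3*(a + w**3)/(a + w))
s(4)*N(15, 8) = (4*(-5 + 4))*(3*(15 + 8**3)/(15 + 8)) = (4*(-1))*(3*(15 + 512)/23) = -12*527/23 = -4*1581/23 = -6324/23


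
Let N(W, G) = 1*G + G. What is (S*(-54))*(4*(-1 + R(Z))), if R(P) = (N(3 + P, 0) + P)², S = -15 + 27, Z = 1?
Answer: 0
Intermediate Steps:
S = 12
N(W, G) = 2*G (N(W, G) = G + G = 2*G)
R(P) = P² (R(P) = (2*0 + P)² = (0 + P)² = P²)
(S*(-54))*(4*(-1 + R(Z))) = (12*(-54))*(4*(-1 + 1²)) = -2592*(-1 + 1) = -2592*0 = -648*0 = 0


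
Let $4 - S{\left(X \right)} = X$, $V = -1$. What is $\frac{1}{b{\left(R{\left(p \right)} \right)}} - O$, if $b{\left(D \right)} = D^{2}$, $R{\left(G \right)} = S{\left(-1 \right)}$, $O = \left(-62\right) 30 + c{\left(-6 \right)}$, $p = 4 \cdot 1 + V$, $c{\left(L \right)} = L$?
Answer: $\frac{46651}{25} \approx 1866.0$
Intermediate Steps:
$S{\left(X \right)} = 4 - X$
$p = 3$ ($p = 4 \cdot 1 - 1 = 4 - 1 = 3$)
$O = -1866$ ($O = \left(-62\right) 30 - 6 = -1860 - 6 = -1866$)
$R{\left(G \right)} = 5$ ($R{\left(G \right)} = 4 - -1 = 4 + 1 = 5$)
$\frac{1}{b{\left(R{\left(p \right)} \right)}} - O = \frac{1}{5^{2}} - -1866 = \frac{1}{25} + 1866 = \frac{46651}{25}$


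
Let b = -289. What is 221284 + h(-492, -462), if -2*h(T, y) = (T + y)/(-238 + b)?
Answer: 116616191/527 ≈ 2.2128e+5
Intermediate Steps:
h(T, y) = T/1054 + y/1054 (h(T, y) = -(T + y)/(2*(-238 - 289)) = -(T + y)/(2*(-527)) = -(T + y)*(-1)/(2*527) = -(-T/527 - y/527)/2 = T/1054 + y/1054)
221284 + h(-492, -462) = 221284 + ((1/1054)*(-492) + (1/1054)*(-462)) = 221284 + (-246/527 - 231/527) = 221284 - 477/527 = 116616191/527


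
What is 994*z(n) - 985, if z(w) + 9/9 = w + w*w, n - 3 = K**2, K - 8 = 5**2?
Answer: 1186392685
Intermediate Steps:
K = 33 (K = 8 + 5**2 = 8 + 25 = 33)
n = 1092 (n = 3 + 33**2 = 3 + 1089 = 1092)
z(w) = -1 + w + w**2 (z(w) = -1 + (w + w*w) = -1 + (w + w**2) = -1 + w + w**2)
994*z(n) - 985 = 994*(-1 + 1092 + 1092**2) - 985 = 994*(-1 + 1092 + 1192464) - 985 = 994*1193555 - 985 = 1186393670 - 985 = 1186392685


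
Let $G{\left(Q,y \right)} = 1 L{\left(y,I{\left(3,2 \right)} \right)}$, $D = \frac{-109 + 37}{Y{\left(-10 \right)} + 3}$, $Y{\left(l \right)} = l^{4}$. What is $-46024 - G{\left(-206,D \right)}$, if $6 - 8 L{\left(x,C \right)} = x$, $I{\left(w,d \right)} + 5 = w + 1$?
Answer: $- \frac{1841542333}{40012} \approx -46025.0$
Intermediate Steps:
$I{\left(w,d \right)} = -4 + w$ ($I{\left(w,d \right)} = -5 + \left(w + 1\right) = -5 + \left(1 + w\right) = -4 + w$)
$L{\left(x,C \right)} = \frac{3}{4} - \frac{x}{8}$
$D = - \frac{72}{10003}$ ($D = \frac{-109 + 37}{\left(-10\right)^{4} + 3} = - \frac{72}{10000 + 3} = - \frac{72}{10003} \approx -0.0071978$)
$G{\left(Q,y \right)} = \frac{3}{4} - \frac{y}{8}$ ($G{\left(Q,y \right)} = 1 \left(\frac{3}{4} - \frac{y}{8}\right) = \frac{3}{4} - \frac{y}{8}$)
$-46024 - G{\left(-206,D \right)} = -46024 - \left(\frac{3}{4} - - \frac{9}{10003}\right) = -46024 - \left(\frac{3}{4} + \frac{9}{10003}\right) = -46024 - \frac{30045}{40012} = - \frac{1841542333}{40012}$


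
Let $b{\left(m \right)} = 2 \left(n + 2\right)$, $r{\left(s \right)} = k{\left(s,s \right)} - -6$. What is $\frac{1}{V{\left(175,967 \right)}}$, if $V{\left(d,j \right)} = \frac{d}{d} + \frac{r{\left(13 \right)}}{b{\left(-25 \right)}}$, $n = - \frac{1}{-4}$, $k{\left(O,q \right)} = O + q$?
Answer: $\frac{9}{73} \approx 0.12329$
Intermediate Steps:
$r{\left(s \right)} = 6 + 2 s$ ($r{\left(s \right)} = \left(s + s\right) - -6 = 2 s + 6 = 6 + 2 s$)
$n = \frac{1}{4}$ ($n = \left(-1\right) \left(- \frac{1}{4}\right) = \frac{1}{4} \approx 0.25$)
$b{\left(m \right)} = \frac{9}{2}$ ($b{\left(m \right)} = 2 \left(\frac{1}{4} + 2\right) = 2 \cdot \frac{9}{4} = \frac{9}{2}$)
$V{\left(d,j \right)} = \frac{73}{9}$ ($V{\left(d,j \right)} = \frac{d}{d} + \frac{6 + 2 \cdot 13}{\frac{9}{2}} = 1 + \left(6 + 26\right) \frac{2}{9} = 1 + 32 \cdot \frac{2}{9} = 1 + \frac{64}{9} = \frac{73}{9}$)
$\frac{1}{V{\left(175,967 \right)}} = \frac{1}{\frac{73}{9}} = \frac{9}{73}$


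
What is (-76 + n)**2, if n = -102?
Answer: 31684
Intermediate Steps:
(-76 + n)**2 = (-76 - 102)**2 = (-178)**2 = 31684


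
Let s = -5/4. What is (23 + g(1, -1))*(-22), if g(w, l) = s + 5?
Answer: -1177/2 ≈ -588.50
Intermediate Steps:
s = -5/4 (s = -5*¼ = -5/4 ≈ -1.2500)
g(w, l) = 15/4 (g(w, l) = -5/4 + 5 = 15/4)
(23 + g(1, -1))*(-22) = (23 + 15/4)*(-22) = (107/4)*(-22) = -1177/2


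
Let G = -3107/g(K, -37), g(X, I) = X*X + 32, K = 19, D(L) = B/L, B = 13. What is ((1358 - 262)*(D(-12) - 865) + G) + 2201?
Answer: -372184456/393 ≈ -9.4703e+5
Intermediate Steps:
D(L) = 13/L
g(X, I) = 32 + X² (g(X, I) = X² + 32 = 32 + X²)
G = -3107/393 (G = -3107/(32 + 19²) = -3107/(32 + 361) = -3107/393 ≈ -7.9059)
((1358 - 262)*(D(-12) - 865) + G) + 2201 = ((1358 - 262)*(13/(-12) - 865) - 3107/393) + 2201 = (1096*(13*(-1/12) - 865) - 3107/393) + 2201 = (1096*(-13/12 - 865) - 3107/393) + 2201 = (1096*(-10393/12) - 3107/393) + 2201 = (-2847682/3 - 3107/393) + 2201 = -373049449/393 + 2201 = -372184456/393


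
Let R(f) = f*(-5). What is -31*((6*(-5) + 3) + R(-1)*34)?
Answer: -4433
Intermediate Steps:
R(f) = -5*f
-31*((6*(-5) + 3) + R(-1)*34) = -31*((6*(-5) + 3) - 5*(-1)*34) = -31*((-30 + 3) + 5*34) = -31*(-27 + 170) = -31*143 = -4433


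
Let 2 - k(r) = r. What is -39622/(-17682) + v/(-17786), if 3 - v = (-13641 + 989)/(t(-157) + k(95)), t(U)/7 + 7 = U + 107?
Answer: 2409155034/1074514511 ≈ 2.2421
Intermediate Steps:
t(U) = 700 + 7*U (t(U) = -49 + 7*(U + 107) = -49 + 7*(107 + U) = -49 + (749 + 7*U) = 700 + 7*U)
k(r) = 2 - r
v = -2794/123 (v = 3 - (-13641 + 989)/((700 + 7*(-157)) + (2 - 1*95)) = 3 - (-12652)/((700 - 1099) + (2 - 95)) = 3 - (-12652)/(-399 - 93) = 3 - (-12652)/(-492) = 3 - (-12652)*(-1)/492 = 3 - 1*3163/123 = 3 - 3163/123 = -2794/123 ≈ -22.715)
-39622/(-17682) + v/(-17786) = -39622/(-17682) - 2794/123/(-17786) = -39622*(-1/17682) - 2794/123*(-1/17786) = 19811/8841 + 1397/1093839 = 2409155034/1074514511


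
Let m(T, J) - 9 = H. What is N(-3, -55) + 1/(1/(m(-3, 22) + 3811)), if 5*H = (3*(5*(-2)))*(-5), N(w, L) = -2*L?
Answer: 3960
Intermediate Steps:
H = 30 (H = ((3*(5*(-2)))*(-5))/5 = ((3*(-10))*(-5))/5 = (-30*(-5))/5 = (1/5)*150 = 30)
m(T, J) = 39 (m(T, J) = 9 + 30 = 39)
N(-3, -55) + 1/(1/(m(-3, 22) + 3811)) = -2*(-55) + 1/(1/(39 + 3811)) = 110 + 1/(1/3850) = 110 + 3850 = 3960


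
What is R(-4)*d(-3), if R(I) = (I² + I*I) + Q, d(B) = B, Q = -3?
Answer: -87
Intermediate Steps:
R(I) = -3 + 2*I² (R(I) = (I² + I*I) - 3 = (I² + I²) - 3 = 2*I² - 3 = -3 + 2*I²)
R(-4)*d(-3) = (-3 + 2*(-4)²)*(-3) = (-3 + 2*16)*(-3) = (-3 + 32)*(-3) = 29*(-3) = -87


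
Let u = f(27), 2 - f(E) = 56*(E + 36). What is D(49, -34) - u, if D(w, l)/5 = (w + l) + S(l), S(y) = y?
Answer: 3431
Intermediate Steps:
f(E) = -2014 - 56*E (f(E) = 2 - 56*(E + 36) = 2 - 56*(36 + E) = 2 - (2016 + 56*E) = 2 + (-2016 - 56*E) = -2014 - 56*E)
u = -3526 (u = -2014 - 56*27 = -2014 - 1512 = -3526)
D(w, l) = 5*w + 10*l (D(w, l) = 5*((w + l) + l) = 5*((l + w) + l) = 5*(w + 2*l) = 5*w + 10*l)
D(49, -34) - u = (5*49 + 10*(-34)) - 1*(-3526) = (245 - 340) + 3526 = -95 + 3526 = 3431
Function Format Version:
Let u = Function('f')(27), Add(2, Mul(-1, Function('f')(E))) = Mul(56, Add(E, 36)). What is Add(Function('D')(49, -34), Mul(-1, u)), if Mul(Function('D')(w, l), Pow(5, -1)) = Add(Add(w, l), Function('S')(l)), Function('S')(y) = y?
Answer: 3431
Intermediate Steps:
Function('f')(E) = Add(-2014, Mul(-56, E)) (Function('f')(E) = Add(2, Mul(-1, Mul(56, Add(E, 36)))) = Add(2, Mul(-1, Mul(56, Add(36, E)))) = Add(2, Mul(-1, Add(2016, Mul(56, E)))) = Add(2, Add(-2016, Mul(-56, E))) = Add(-2014, Mul(-56, E)))
u = -3526 (u = Add(-2014, Mul(-56, 27)) = Add(-2014, -1512) = -3526)
Function('D')(w, l) = Add(Mul(5, w), Mul(10, l)) (Function('D')(w, l) = Mul(5, Add(Add(w, l), l)) = Mul(5, Add(Add(l, w), l)) = Mul(5, Add(w, Mul(2, l))) = Add(Mul(5, w), Mul(10, l)))
Add(Function('D')(49, -34), Mul(-1, u)) = Add(Add(Mul(5, 49), Mul(10, -34)), Mul(-1, -3526)) = Add(Add(245, -340), 3526) = Add(-95, 3526) = 3431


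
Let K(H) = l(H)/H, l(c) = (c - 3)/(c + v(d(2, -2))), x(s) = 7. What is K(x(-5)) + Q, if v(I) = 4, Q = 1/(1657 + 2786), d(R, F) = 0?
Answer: 17849/342111 ≈ 0.052173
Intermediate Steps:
Q = 1/4443 ≈ 0.00022507
l(c) = (-3 + c)/(4 + c) (l(c) = (c - 3)/(c + 4) = (-3 + c)/(4 + c))
K(H) = (-3 + H)/(H*(4 + H)) (K(H) = ((-3 + H)/(4 + H))/H = (-3 + H)/(H*(4 + H)))
K(x(-5)) + Q = (-3 + 7)/(7*(4 + 7)) + 1/4443 = (1/7)*4/11 + 1/4443 = (1/7)*(1/11)*4 + 1/4443 = 4/77 + 1/4443 = 17849/342111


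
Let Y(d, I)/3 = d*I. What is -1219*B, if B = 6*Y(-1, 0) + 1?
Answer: -1219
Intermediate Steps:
Y(d, I) = 3*I*d (Y(d, I) = 3*(d*I) = 3*(I*d) = 3*I*d)
B = 1 (B = 6*(3*0*(-1)) + 1 = 6*0 + 1 = 0 + 1 = 1)
-1219*B = -1219*1 = -1219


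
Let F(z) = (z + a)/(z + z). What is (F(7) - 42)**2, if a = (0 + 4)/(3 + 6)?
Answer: 27300625/15876 ≈ 1719.6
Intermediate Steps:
a = 4/9 ≈ 0.44444
F(z) = (4/9 + z)/(2*z) (F(z) = (z + 4/9)/(z + z) = (4/9 + z)/((2*z)) = (4/9 + z)*(1/(2*z)) = (4/9 + z)/(2*z))
(F(7) - 42)**2 = ((1/18)*(4 + 9*7)/7 - 42)**2 = ((1/18)*(1/7)*(4 + 63) - 42)**2 = ((1/18)*(1/7)*67 - 42)**2 = (67/126 - 42)**2 = (-5225/126)**2 = 27300625/15876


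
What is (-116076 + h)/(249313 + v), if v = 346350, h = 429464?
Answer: 313388/595663 ≈ 0.52612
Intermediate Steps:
(-116076 + h)/(249313 + v) = (-116076 + 429464)/(249313 + 346350) = 313388/595663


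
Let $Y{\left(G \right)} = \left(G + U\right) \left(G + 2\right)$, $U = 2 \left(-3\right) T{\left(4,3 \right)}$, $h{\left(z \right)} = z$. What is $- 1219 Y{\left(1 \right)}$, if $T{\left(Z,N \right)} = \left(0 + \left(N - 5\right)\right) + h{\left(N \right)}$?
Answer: $18285$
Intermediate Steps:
$T{\left(Z,N \right)} = -5 + 2 N$ ($T{\left(Z,N \right)} = \left(0 + \left(N - 5\right)\right) + N = \left(0 + \left(-5 + N\right)\right) + N = \left(-5 + N\right) + N = -5 + 2 N$)
$U = -6$ ($U = 2 \left(-3\right) \left(-5 + 2 \cdot 3\right) = - 6 \left(-5 + 6\right) = \left(-6\right) 1 = -6$)
$Y{\left(G \right)} = \left(-6 + G\right) \left(2 + G\right)$ ($Y{\left(G \right)} = \left(G - 6\right) \left(G + 2\right) = \left(-6 + G\right) \left(2 + G\right)$)
$- 1219 Y{\left(1 \right)} = - 1219 \left(-12 + 1^{2} - 4\right) = - 1219 \left(-12 + 1 - 4\right) = \left(-1219\right) \left(-15\right) = 18285$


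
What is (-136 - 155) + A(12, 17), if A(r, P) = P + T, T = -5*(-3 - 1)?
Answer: -254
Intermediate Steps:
T = 20 (T = -5*(-4) = 20)
A(r, P) = 20 + P (A(r, P) = P + 20 = 20 + P)
(-136 - 155) + A(12, 17) = (-136 - 155) + (20 + 17) = -291 + 37 = -254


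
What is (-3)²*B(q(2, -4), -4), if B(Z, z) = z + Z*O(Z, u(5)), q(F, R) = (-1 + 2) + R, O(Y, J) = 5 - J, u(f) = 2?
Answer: -117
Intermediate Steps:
q(F, R) = 1 + R
B(Z, z) = z + 3*Z (B(Z, z) = z + Z*(5 - 1*2) = z + Z*(5 - 2) = z + Z*3 = z + 3*Z)
(-3)²*B(q(2, -4), -4) = (-3)²*(-4 + 3*(1 - 4)) = 9*(-4 + 3*(-3)) = 9*(-4 - 9) = 9*(-13) = -117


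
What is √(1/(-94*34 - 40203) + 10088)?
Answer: √19000477608289/43399 ≈ 100.44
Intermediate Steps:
√(1/(-94*34 - 40203) + 10088) = √(1/(-3196 - 40203) + 10088) = √(1/(-43399) + 10088) = √(-1/43399 + 10088) = √(437809111/43399) = √19000477608289/43399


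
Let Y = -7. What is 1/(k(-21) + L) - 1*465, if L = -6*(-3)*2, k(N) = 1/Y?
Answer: -116708/251 ≈ -464.97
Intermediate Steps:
k(N) = -⅐ (k(N) = 1/(-7) = -⅐)
L = 36 (L = 18*2 = 36)
1/(k(-21) + L) - 1*465 = 1/(-⅐ + 36) - 1*465 = 1/(251/7) - 465 = 7/251 - 465 = -116708/251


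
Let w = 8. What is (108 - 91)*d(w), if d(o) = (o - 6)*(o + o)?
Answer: 544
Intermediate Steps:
d(o) = 2*o*(-6 + o) (d(o) = (-6 + o)*(2*o) = 2*o*(-6 + o))
(108 - 91)*d(w) = (108 - 91)*(2*8*(-6 + 8)) = 17*(2*8*2) = 17*32 = 544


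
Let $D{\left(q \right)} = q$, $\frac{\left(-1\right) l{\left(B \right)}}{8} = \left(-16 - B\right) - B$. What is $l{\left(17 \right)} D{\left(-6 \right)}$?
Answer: $-2400$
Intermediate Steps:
$l{\left(B \right)} = 128 + 16 B$ ($l{\left(B \right)} = - 8 \left(\left(-16 - B\right) - B\right) = - 8 \left(-16 - 2 B\right) = 128 + 16 B$)
$l{\left(17 \right)} D{\left(-6 \right)} = \left(128 + 16 \cdot 17\right) \left(-6\right) = \left(128 + 272\right) \left(-6\right) = 400 \left(-6\right) = -2400$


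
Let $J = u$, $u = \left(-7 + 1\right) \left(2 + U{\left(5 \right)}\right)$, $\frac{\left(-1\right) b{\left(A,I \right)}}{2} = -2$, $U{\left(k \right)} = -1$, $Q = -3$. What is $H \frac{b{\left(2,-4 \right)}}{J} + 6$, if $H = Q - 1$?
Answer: $\frac{26}{3} \approx 8.6667$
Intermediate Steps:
$b{\left(A,I \right)} = 4$ ($b{\left(A,I \right)} = \left(-2\right) \left(-2\right) = 4$)
$H = -4$ ($H = -3 - 1 = -4$)
$u = -6$ ($u = \left(-7 + 1\right) \left(2 - 1\right) = \left(-6\right) 1 = -6$)
$J = -6$
$H \frac{b{\left(2,-4 \right)}}{J} + 6 = - 4 \frac{4}{-6} + 6 = - 4 \cdot 4 \left(- \frac{1}{6}\right) + 6 = \left(-4\right) \left(- \frac{2}{3}\right) + 6 = \frac{8}{3} + 6 = \frac{26}{3}$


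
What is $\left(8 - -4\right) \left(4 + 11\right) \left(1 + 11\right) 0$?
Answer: $0$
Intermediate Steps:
$\left(8 - -4\right) \left(4 + 11\right) \left(1 + 11\right) 0 = \left(8 + 4\right) 15 \cdot 12 \cdot 0 = 12 \cdot 180 \cdot 0 = 2160 \cdot 0 = 0$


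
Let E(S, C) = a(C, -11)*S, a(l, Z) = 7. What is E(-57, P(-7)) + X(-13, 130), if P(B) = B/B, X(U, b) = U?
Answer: -412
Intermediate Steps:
P(B) = 1
E(S, C) = 7*S
E(-57, P(-7)) + X(-13, 130) = 7*(-57) - 13 = -399 - 13 = -412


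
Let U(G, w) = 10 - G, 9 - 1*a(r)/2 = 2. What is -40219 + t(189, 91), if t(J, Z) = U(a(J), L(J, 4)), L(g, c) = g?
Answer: -40223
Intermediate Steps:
a(r) = 14 (a(r) = 18 - 2*2 = 18 - 4 = 14)
t(J, Z) = -4 (t(J, Z) = 10 - 1*14 = 10 - 14 = -4)
-40219 + t(189, 91) = -40219 - 4 = -40223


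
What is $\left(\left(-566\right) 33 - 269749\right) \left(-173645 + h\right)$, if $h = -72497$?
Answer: $70993998634$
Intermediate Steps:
$\left(\left(-566\right) 33 - 269749\right) \left(-173645 + h\right) = \left(\left(-566\right) 33 - 269749\right) \left(-173645 - 72497\right) = \left(-18678 - 269749\right) \left(-246142\right) = \left(-288427\right) \left(-246142\right) = 70993998634$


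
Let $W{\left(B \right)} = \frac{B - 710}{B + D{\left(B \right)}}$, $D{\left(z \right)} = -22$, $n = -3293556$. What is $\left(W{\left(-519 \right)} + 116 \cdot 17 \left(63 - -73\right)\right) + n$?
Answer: $- \frac{1636720695}{541} \approx -3.0254 \cdot 10^{6}$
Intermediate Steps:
$W{\left(B \right)} = \frac{-710 + B}{-22 + B}$ ($W{\left(B \right)} = \frac{B - 710}{B - 22} = \frac{-710 + B}{-22 + B}$)
$\left(W{\left(-519 \right)} + 116 \cdot 17 \left(63 - -73\right)\right) + n = \left(\frac{-710 - 519}{-22 - 519} + 116 \cdot 17 \left(63 - -73\right)\right) - 3293556 = \left(\frac{1}{-541} \left(-1229\right) + 1972 \left(63 + 73\right)\right) - 3293556 = \left(\left(- \frac{1}{541}\right) \left(-1229\right) + 1972 \cdot 136\right) - 3293556 = \left(\frac{1229}{541} + 268192\right) - 3293556 = \frac{145093101}{541} - 3293556 = - \frac{1636720695}{541}$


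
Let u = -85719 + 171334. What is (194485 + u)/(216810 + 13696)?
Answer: 140050/115253 ≈ 1.2152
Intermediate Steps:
u = 85615
(194485 + u)/(216810 + 13696) = (194485 + 85615)/(216810 + 13696) = 280100/230506 = 280100*(1/230506) = 140050/115253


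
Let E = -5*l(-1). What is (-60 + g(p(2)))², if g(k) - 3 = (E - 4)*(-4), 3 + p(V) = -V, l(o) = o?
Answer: 3721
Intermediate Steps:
p(V) = -3 - V
E = 5 (E = -5*(-1) = 5)
g(k) = -1 (g(k) = 3 + (5 - 4)*(-4) = 3 + 1*(-4) = 3 - 4 = -1)
(-60 + g(p(2)))² = (-60 - 1)² = (-61)² = 3721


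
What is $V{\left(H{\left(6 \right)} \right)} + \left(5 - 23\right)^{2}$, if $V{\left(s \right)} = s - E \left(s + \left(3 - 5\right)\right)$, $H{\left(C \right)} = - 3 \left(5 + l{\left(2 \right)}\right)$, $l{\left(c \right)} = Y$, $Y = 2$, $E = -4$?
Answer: $211$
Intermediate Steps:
$l{\left(c \right)} = 2$
$H{\left(C \right)} = -21$ ($H{\left(C \right)} = - 3 \left(5 + 2\right) = \left(-3\right) 7 = -21$)
$V{\left(s \right)} = -8 + 5 s$ ($V{\left(s \right)} = s - - 4 \left(s + \left(3 - 5\right)\right) = s - - 4 \left(s - 2\right) = s - - 4 \left(-2 + s\right) = s - \left(8 - 4 s\right) = s + \left(-8 + 4 s\right) = -8 + 5 s$)
$V{\left(H{\left(6 \right)} \right)} + \left(5 - 23\right)^{2} = \left(-8 + 5 \left(-21\right)\right) + \left(5 - 23\right)^{2} = \left(-8 - 105\right) + \left(-18\right)^{2} = -113 + 324 = 211$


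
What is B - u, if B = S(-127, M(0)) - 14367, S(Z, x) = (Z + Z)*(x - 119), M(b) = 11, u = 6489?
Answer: 6576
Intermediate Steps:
S(Z, x) = 2*Z*(-119 + x) (S(Z, x) = (2*Z)*(-119 + x) = 2*Z*(-119 + x))
B = 13065 (B = 2*(-127)*(-119 + 11) - 14367 = 2*(-127)*(-108) - 14367 = 27432 - 14367 = 13065)
B - u = 13065 - 1*6489 = 13065 - 6489 = 6576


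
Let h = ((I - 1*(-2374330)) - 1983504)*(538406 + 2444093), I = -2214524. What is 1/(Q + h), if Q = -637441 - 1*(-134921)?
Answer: -1/5439177963822 ≈ -1.8385e-13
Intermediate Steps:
Q = -502520 (Q = -637441 + 134921 = -502520)
h = -5439177461302 (h = ((-2214524 - 1*(-2374330)) - 1983504)*(538406 + 2444093) = ((-2214524 + 2374330) - 1983504)*2982499 = (159806 - 1983504)*2982499 = -1823698*2982499 = -5439177461302)
1/(Q + h) = 1/(-502520 - 5439177461302) = 1/(-5439177963822) = -1/5439177963822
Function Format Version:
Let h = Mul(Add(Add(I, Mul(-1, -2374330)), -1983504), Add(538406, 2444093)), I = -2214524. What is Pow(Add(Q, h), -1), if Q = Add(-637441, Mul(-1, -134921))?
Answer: Rational(-1, 5439177963822) ≈ -1.8385e-13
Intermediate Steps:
Q = -502520 (Q = Add(-637441, 134921) = -502520)
h = -5439177461302 (h = Mul(Add(Add(-2214524, Mul(-1, -2374330)), -1983504), Add(538406, 2444093)) = Mul(Add(Add(-2214524, 2374330), -1983504), 2982499) = Mul(Add(159806, -1983504), 2982499) = Mul(-1823698, 2982499) = -5439177461302)
Pow(Add(Q, h), -1) = Pow(Add(-502520, -5439177461302), -1) = Pow(-5439177963822, -1) = Rational(-1, 5439177963822)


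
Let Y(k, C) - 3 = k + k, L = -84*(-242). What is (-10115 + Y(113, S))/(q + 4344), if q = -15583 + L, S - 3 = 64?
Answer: -9886/9089 ≈ -1.0877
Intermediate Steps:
S = 67 (S = 3 + 64 = 67)
L = 20328
Y(k, C) = 3 + 2*k (Y(k, C) = 3 + (k + k) = 3 + 2*k)
q = 4745 (q = -15583 + 20328 = 4745)
(-10115 + Y(113, S))/(q + 4344) = (-10115 + (3 + 2*113))/(4745 + 4344) = (-10115 + (3 + 226))/9089 = (-10115 + 229)*(1/9089) = -9886*1/9089 = -9886/9089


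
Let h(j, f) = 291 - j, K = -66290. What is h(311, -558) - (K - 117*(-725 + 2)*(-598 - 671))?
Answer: 107412249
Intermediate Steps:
h(311, -558) - (K - 117*(-725 + 2)*(-598 - 671)) = (291 - 1*311) - (-66290 - 117*(-725 + 2)*(-598 - 671)) = (291 - 311) - (-66290 - (-84591)*(-1269)) = -20 - (-66290 - 117*917487) = -20 - (-66290 - 107345979) = -20 - 1*(-107412269) = -20 + 107412269 = 107412249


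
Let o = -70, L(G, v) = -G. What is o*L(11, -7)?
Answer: 770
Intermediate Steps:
o*L(11, -7) = -(-70)*11 = -70*(-11) = 770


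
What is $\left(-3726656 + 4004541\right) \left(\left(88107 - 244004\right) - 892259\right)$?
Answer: $-291266830060$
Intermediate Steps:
$\left(-3726656 + 4004541\right) \left(\left(88107 - 244004\right) - 892259\right) = 277885 \left(-155897 - 892259\right) = 277885 \left(-1048156\right) = -291266830060$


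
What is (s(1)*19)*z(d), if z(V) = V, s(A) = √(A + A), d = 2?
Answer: 38*√2 ≈ 53.740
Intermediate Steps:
s(A) = √2*√A (s(A) = √(2*A) = √2*√A)
(s(1)*19)*z(d) = ((√2*√1)*19)*2 = ((√2*1)*19)*2 = (√2*19)*2 = (19*√2)*2 = 38*√2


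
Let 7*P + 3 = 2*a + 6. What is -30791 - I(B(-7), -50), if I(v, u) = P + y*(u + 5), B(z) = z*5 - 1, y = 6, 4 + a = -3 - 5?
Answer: -30518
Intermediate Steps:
a = -12 (a = -4 + (-3 - 5) = -4 - 8 = -12)
P = -3 (P = -3/7 + (2*(-12) + 6)/7 = -3/7 + (-24 + 6)/7 = -3/7 + (⅐)*(-18) = -3/7 - 18/7 = -3)
B(z) = -1 + 5*z (B(z) = 5*z - 1 = -1 + 5*z)
I(v, u) = 27 + 6*u (I(v, u) = -3 + 6*(u + 5) = -3 + 6*(5 + u) = -3 + (30 + 6*u) = 27 + 6*u)
-30791 - I(B(-7), -50) = -30791 - (27 + 6*(-50)) = -30791 - (27 - 300) = -30791 - 1*(-273) = -30791 + 273 = -30518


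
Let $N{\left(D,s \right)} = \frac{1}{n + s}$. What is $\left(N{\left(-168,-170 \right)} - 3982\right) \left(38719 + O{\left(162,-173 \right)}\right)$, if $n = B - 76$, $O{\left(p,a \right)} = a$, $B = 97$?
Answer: $- \frac{22870074174}{149} \approx -1.5349 \cdot 10^{8}$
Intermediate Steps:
$n = 21$ ($n = 97 - 76 = 21$)
$N{\left(D,s \right)} = \frac{1}{21 + s}$
$\left(N{\left(-168,-170 \right)} - 3982\right) \left(38719 + O{\left(162,-173 \right)}\right) = \left(\frac{1}{21 - 170} - 3982\right) \left(38719 - 173\right) = \left(\frac{1}{-149} - 3982\right) 38546 = \left(- \frac{1}{149} - 3982\right) 38546 = \left(- \frac{593319}{149}\right) 38546 = - \frac{22870074174}{149}$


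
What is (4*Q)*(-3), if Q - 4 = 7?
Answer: -132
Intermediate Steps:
Q = 11 (Q = 4 + 7 = 11)
(4*Q)*(-3) = (4*11)*(-3) = 44*(-3) = -132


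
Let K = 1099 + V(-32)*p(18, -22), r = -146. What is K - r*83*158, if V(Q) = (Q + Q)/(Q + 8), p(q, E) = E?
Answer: 5747053/3 ≈ 1.9157e+6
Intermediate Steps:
V(Q) = 2*Q/(8 + Q) (V(Q) = (2*Q)/(8 + Q) = 2*Q/(8 + Q))
K = 3121/3 (K = 1099 + (2*(-32)/(8 - 32))*(-22) = 1099 + (2*(-32)/(-24))*(-22) = 1099 + (2*(-32)*(-1/24))*(-22) = 1099 + (8/3)*(-22) = 1099 - 176/3 = 3121/3 ≈ 1040.3)
K - r*83*158 = 3121/3 - (-146*83)*158 = 3121/3 - (-12118)*158 = 3121/3 - 1*(-1914644) = 3121/3 + 1914644 = 5747053/3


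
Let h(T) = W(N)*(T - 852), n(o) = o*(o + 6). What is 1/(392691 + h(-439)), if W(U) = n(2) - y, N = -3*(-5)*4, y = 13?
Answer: 1/388818 ≈ 2.5719e-6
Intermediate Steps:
n(o) = o*(6 + o)
N = 60 (N = 15*4 = 60)
W(U) = 3 (W(U) = 2*(6 + 2) - 1*13 = 2*8 - 13 = 16 - 13 = 3)
h(T) = -2556 + 3*T (h(T) = 3*(T - 852) = 3*(-852 + T) = -2556 + 3*T)
1/(392691 + h(-439)) = 1/(392691 + (-2556 + 3*(-439))) = 1/(392691 + (-2556 - 1317)) = 1/(392691 - 3873) = 1/388818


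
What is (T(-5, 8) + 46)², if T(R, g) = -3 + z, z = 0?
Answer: 1849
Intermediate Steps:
T(R, g) = -3 (T(R, g) = -3 + 0 = -3)
(T(-5, 8) + 46)² = (-3 + 46)² = 43² = 1849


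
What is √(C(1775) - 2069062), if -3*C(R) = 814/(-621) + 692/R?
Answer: 2*I*√2793256678910314/73485 ≈ 1438.4*I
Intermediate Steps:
C(R) = 814/1863 - 692/(3*R) (C(R) = -(814/(-621) + 692/R)/3 = -(814*(-1/621) + 692/R)/3 = -(-814/621 + 692/R)/3 = 814/1863 - 692/(3*R))
√(C(1775) - 2069062) = √((2/1863)*(-214866 + 407*1775)/1775 - 2069062) = √((2/1863)*(1/1775)*(-214866 + 722425) - 2069062) = √((2/1863)*(1/1775)*507559 - 2069062) = √(1015118/3306825 - 2069062) = √(-6842024933032/3306825) = 2*I*√2793256678910314/73485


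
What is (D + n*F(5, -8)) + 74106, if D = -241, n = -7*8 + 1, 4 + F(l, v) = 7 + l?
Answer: 73425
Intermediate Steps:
F(l, v) = 3 + l (F(l, v) = -4 + (7 + l) = 3 + l)
n = -55 (n = -56 + 1 = -55)
(D + n*F(5, -8)) + 74106 = (-241 - 55*(3 + 5)) + 74106 = (-241 - 55*8) + 74106 = (-241 - 440) + 74106 = -681 + 74106 = 73425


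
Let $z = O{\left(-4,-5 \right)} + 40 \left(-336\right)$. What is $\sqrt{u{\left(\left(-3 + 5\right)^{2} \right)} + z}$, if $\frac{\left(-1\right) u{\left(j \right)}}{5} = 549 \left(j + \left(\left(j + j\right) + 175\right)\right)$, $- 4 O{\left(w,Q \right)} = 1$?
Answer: $\frac{i \sqrt{2107021}}{2} \approx 725.78 i$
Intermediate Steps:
$O{\left(w,Q \right)} = - \frac{1}{4}$ ($O{\left(w,Q \right)} = \left(- \frac{1}{4}\right) 1 = - \frac{1}{4}$)
$z = - \frac{53761}{4}$ ($z = - \frac{1}{4} + 40 \left(-336\right) = - \frac{1}{4} - 13440 = - \frac{53761}{4} \approx -13440.0$)
$u{\left(j \right)} = -480375 - 8235 j$ ($u{\left(j \right)} = - 5 \cdot 549 \left(j + \left(\left(j + j\right) + 175\right)\right) = - 5 \cdot 549 \left(j + \left(2 j + 175\right)\right) = - 5 \cdot 549 \left(j + \left(175 + 2 j\right)\right) = - 5 \cdot 549 \left(175 + 3 j\right) = - 5 \left(96075 + 1647 j\right) = -480375 - 8235 j$)
$\sqrt{u{\left(\left(-3 + 5\right)^{2} \right)} + z} = \sqrt{\left(-480375 - 8235 \left(-3 + 5\right)^{2}\right) - \frac{53761}{4}} = \sqrt{\left(-480375 - 8235 \cdot 2^{2}\right) - \frac{53761}{4}} = \sqrt{\left(-480375 - 32940\right) - \frac{53761}{4}} = \sqrt{-513315 - \frac{53761}{4}} = \sqrt{- \frac{2107021}{4}} = \frac{i \sqrt{2107021}}{2}$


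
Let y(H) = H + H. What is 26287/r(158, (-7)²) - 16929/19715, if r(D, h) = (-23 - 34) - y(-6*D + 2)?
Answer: 97436698/7235405 ≈ 13.467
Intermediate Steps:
y(H) = 2*H
r(D, h) = -61 + 12*D (r(D, h) = (-23 - 34) - 2*(-6*D + 2) = -57 - 2*(2 - 6*D) = -57 - (4 - 12*D) = -57 + (-4 + 12*D) = -61 + 12*D)
26287/r(158, (-7)²) - 16929/19715 = 26287/(-61 + 12*158) - 16929/19715 = 26287/(-61 + 1896) - 16929*1/19715 = 26287/1835 - 16929/19715 = 97436698/7235405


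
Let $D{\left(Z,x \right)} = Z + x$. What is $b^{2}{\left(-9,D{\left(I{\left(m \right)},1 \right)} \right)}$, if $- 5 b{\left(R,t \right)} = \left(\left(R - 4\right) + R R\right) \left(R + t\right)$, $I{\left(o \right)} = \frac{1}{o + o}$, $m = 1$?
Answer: $10404$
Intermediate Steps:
$I{\left(o \right)} = \frac{1}{2 o}$
$b{\left(R,t \right)} = - \frac{\left(R + t\right) \left(-4 + R + R^{2}\right)}{5}$ ($b{\left(R,t \right)} = - \frac{\left(\left(R - 4\right) + R R\right) \left(R + t\right)}{5} = - \frac{\left(\left(R - 4\right) + R^{2}\right) \left(R + t\right)}{5} = - \frac{\left(\left(-4 + R\right) + R^{2}\right) \left(R + t\right)}{5} = - \frac{\left(-4 + R + R^{2}\right) \left(R + t\right)}{5} = - \frac{\left(R + t\right) \left(-4 + R + R^{2}\right)}{5}$)
$b^{2}{\left(-9,D{\left(I{\left(m \right)},1 \right)} \right)} = \left(- \frac{\left(-9\right)^{2}}{5} - \frac{\left(-9\right)^{3}}{5} + \frac{4}{5} \left(-9\right) + \frac{4 \left(\frac{1}{2 \cdot 1} + 1\right)}{5} - - \frac{9 \left(\frac{1}{2 \cdot 1} + 1\right)}{5} - \frac{\left(\frac{1}{2 \cdot 1} + 1\right) \left(-9\right)^{2}}{5}\right)^{2} = \left(\left(- \frac{1}{5}\right) 81 - - \frac{729}{5} - \frac{36}{5} + \frac{4 \left(\frac{1}{2} \cdot 1 + 1\right)}{5} - - \frac{9 \left(\frac{1}{2} \cdot 1 + 1\right)}{5} - \frac{1}{5} \left(\frac{1}{2} \cdot 1 + 1\right) 81\right)^{2} = \left(- \frac{81}{5} + \frac{729}{5} - \frac{36}{5} + \frac{4 \left(\frac{1}{2} + 1\right)}{5} - - \frac{9 \left(\frac{1}{2} + 1\right)}{5} - \frac{1}{5} \left(\frac{1}{2} + 1\right) 81\right)^{2} = \left(- \frac{81}{5} + \frac{729}{5} - \frac{36}{5} + \frac{4}{5} \cdot \frac{3}{2} - \left(- \frac{9}{5}\right) \frac{3}{2} - \frac{3}{10} \cdot 81\right)^{2} = \left(- \frac{81}{5} + \frac{729}{5} - \frac{36}{5} + \frac{6}{5} + \frac{27}{10} - \frac{243}{10}\right)^{2} = 102^{2} = 10404$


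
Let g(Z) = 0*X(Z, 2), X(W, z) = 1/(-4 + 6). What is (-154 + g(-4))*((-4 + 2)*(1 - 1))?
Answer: 0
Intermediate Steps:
X(W, z) = 1/2
g(Z) = 0 (g(Z) = 0*(1/2) = 0)
(-154 + g(-4))*((-4 + 2)*(1 - 1)) = (-154 + 0)*((-4 + 2)*(1 - 1)) = -(-308)*0 = -154*0 = 0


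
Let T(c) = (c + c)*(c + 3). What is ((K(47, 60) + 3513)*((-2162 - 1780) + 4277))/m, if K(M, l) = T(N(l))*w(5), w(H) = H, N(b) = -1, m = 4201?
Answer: 1170155/4201 ≈ 278.54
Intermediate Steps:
T(c) = 2*c*(3 + c) (T(c) = (2*c)*(3 + c) = 2*c*(3 + c))
K(M, l) = -20 (K(M, l) = (2*(-1)*(3 - 1))*5 = (2*(-1)*2)*5 = -4*5 = -20)
((K(47, 60) + 3513)*((-2162 - 1780) + 4277))/m = ((-20 + 3513)*((-2162 - 1780) + 4277))/4201 = (3493*(-3942 + 4277))*(1/4201) = (3493*335)*(1/4201) = 1170155*(1/4201) = 1170155/4201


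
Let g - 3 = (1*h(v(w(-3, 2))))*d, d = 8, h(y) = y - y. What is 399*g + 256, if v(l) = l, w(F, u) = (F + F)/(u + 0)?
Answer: 1453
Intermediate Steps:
w(F, u) = 2*F/u (w(F, u) = (2*F)/u = 2*F/u)
h(y) = 0
g = 3 (g = 3 + (1*0)*8 = 3 + 0*8 = 3 + 0 = 3)
399*g + 256 = 399*3 + 256 = 1197 + 256 = 1453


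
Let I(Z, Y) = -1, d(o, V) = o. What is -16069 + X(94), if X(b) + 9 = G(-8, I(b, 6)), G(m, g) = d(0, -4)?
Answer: -16078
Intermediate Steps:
G(m, g) = 0
X(b) = -9 (X(b) = -9 + 0 = -9)
-16069 + X(94) = -16069 - 9 = -16078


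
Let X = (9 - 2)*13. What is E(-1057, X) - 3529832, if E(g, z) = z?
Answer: -3529741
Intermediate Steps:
X = 91 (X = 7*13 = 91)
E(-1057, X) - 3529832 = 91 - 3529832 = -3529741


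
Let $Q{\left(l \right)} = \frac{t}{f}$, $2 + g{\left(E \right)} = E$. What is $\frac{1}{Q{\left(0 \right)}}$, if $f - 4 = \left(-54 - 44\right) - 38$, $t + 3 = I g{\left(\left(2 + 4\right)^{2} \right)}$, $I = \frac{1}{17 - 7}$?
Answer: $-330$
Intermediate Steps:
$g{\left(E \right)} = -2 + E$
$I = \frac{1}{10} \approx 0.1$
$t = \frac{2}{5}$ ($t = -3 + \frac{-2 + \left(2 + 4\right)^{2}}{10} = -3 + \frac{-2 + 6^{2}}{10} = -3 + \frac{-2 + 36}{10} = -3 + \frac{1}{10} \cdot 34 = -3 + \frac{17}{5} = \frac{2}{5} \approx 0.4$)
$f = -132$ ($f = 4 - 136 = -132$)
$Q{\left(l \right)} = - \frac{1}{330}$ ($Q{\left(l \right)} = \frac{2}{5 \left(-132\right)} = \frac{2}{5} \left(- \frac{1}{132}\right) = - \frac{1}{330}$)
$\frac{1}{Q{\left(0 \right)}} = \frac{1}{- \frac{1}{330}} = -330$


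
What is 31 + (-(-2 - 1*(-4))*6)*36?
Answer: -401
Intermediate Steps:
31 + (-(-2 - 1*(-4))*6)*36 = 31 + (-(-2 + 4)*6)*36 = 31 + (-1*2*6)*36 = 31 - 2*6*36 = 31 - 12*36 = 31 - 432 = -401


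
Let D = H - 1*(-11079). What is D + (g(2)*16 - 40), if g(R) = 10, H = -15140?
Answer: -3941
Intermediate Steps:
D = -4061 (D = -15140 - 1*(-11079) = -15140 + 11079 = -4061)
D + (g(2)*16 - 40) = -4061 + (10*16 - 40) = -4061 + (160 - 40) = -4061 + 120 = -3941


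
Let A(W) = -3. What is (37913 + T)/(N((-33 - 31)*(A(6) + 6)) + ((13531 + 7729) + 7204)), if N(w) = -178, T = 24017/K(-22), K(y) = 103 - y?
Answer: 2381571/1767875 ≈ 1.3471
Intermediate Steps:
T = 24017/125 (T = 24017/(103 - 1*(-22)) = 24017/(103 + 22) = 24017/125 ≈ 192.14)
(37913 + T)/(N((-33 - 31)*(A(6) + 6)) + ((13531 + 7729) + 7204)) = (37913 + 24017/125)/(-178 + ((13531 + 7729) + 7204)) = 4763142/(125*(-178 + (21260 + 7204))) = 4763142/(125*(-178 + 28464)) = (4763142/125)/28286 = (4763142/125)*(1/28286) = 2381571/1767875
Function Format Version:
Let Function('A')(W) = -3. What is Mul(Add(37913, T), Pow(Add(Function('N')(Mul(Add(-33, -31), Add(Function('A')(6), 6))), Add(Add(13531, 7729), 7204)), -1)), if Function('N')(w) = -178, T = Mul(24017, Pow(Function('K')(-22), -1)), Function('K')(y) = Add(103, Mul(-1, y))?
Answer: Rational(2381571, 1767875) ≈ 1.3471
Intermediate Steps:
T = Rational(24017, 125) (T = Mul(24017, Pow(Add(103, Mul(-1, -22)), -1)) = Mul(24017, Pow(Add(103, 22), -1)) = Mul(24017, Pow(125, -1)) = Mul(24017, Rational(1, 125)) = Rational(24017, 125) ≈ 192.14)
Mul(Add(37913, T), Pow(Add(Function('N')(Mul(Add(-33, -31), Add(Function('A')(6), 6))), Add(Add(13531, 7729), 7204)), -1)) = Mul(Add(37913, Rational(24017, 125)), Pow(Add(-178, Add(Add(13531, 7729), 7204)), -1)) = Mul(Rational(4763142, 125), Pow(Add(-178, Add(21260, 7204)), -1)) = Mul(Rational(4763142, 125), Pow(Add(-178, 28464), -1)) = Mul(Rational(4763142, 125), Pow(28286, -1)) = Mul(Rational(4763142, 125), Rational(1, 28286)) = Rational(2381571, 1767875)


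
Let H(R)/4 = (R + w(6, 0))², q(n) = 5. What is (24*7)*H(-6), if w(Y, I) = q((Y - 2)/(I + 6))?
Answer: 672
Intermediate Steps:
w(Y, I) = 5
H(R) = 4*(5 + R)² (H(R) = 4*(R + 5)² = 4*(5 + R)²)
(24*7)*H(-6) = (24*7)*(4*(5 - 6)²) = 168*(4*(-1)²) = 168*(4*1) = 168*4 = 672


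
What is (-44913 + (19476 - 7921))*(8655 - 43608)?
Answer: 1165962174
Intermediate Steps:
(-44913 + (19476 - 7921))*(8655 - 43608) = (-44913 + 11555)*(-34953) = -33358*(-34953) = 1165962174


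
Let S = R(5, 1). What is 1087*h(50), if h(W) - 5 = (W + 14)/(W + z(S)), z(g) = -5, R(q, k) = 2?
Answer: 314143/45 ≈ 6981.0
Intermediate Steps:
S = 2
h(W) = 5 + (14 + W)/(-5 + W) (h(W) = 5 + (W + 14)/(W - 5) = 5 + (14 + W)/(-5 + W))
1087*h(50) = 1087*((-11 + 6*50)/(-5 + 50)) = 1087*((-11 + 300)/45) = 1087*((1/45)*289) = 1087*(289/45) = 314143/45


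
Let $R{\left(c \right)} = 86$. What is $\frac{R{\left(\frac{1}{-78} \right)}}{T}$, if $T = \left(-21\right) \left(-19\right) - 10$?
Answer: $\frac{86}{389} \approx 0.22108$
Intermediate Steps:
$T = 389$ ($T = 399 - 10 = 389$)
$\frac{R{\left(\frac{1}{-78} \right)}}{T} = \frac{86}{389}$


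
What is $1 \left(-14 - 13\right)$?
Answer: $-27$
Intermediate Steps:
$1 \left(-14 - 13\right) = 1 \left(-27\right) = -27$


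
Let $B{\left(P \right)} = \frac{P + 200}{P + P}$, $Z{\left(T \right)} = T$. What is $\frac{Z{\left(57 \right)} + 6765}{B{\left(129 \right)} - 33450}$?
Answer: $- \frac{1760076}{8629771} \approx -0.20395$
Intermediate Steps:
$B{\left(P \right)} = \frac{200 + P}{2 P}$
$\frac{Z{\left(57 \right)} + 6765}{B{\left(129 \right)} - 33450} = \frac{57 + 6765}{\frac{200 + 129}{2 \cdot 129} - 33450} = \frac{6822}{\frac{1}{2} \cdot \frac{1}{129} \cdot 329 - 33450} = \frac{6822}{\frac{329}{258} - 33450} = \frac{6822}{- \frac{8629771}{258}} = 6822 \left(- \frac{258}{8629771}\right) = - \frac{1760076}{8629771}$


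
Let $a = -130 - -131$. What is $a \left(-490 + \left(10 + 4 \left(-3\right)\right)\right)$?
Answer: $-492$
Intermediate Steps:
$a = 1$ ($a = -130 + 131 = 1$)
$a \left(-490 + \left(10 + 4 \left(-3\right)\right)\right) = 1 \left(-490 + \left(10 + 4 \left(-3\right)\right)\right) = 1 \left(-490 + \left(10 - 12\right)\right) = 1 \left(-490 - 2\right) = 1 \left(-492\right) = -492$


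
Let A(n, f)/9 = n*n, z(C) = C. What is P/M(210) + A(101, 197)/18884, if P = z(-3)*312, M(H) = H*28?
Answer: 21756729/4626580 ≈ 4.7026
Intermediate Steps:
M(H) = 28*H
P = -936 (P = -3*312 = -936)
A(n, f) = 9*n² (A(n, f) = 9*(n*n) = 9*n²)
P/M(210) + A(101, 197)/18884 = -936/(28*210) + (9*101²)/18884 = -936/5880 + (9*10201)*(1/18884) = -936*1/5880 + 91809*(1/18884) = -39/245 + 91809/18884 = 21756729/4626580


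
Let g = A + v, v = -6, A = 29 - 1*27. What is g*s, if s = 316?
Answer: -1264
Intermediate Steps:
A = 2 (A = 29 - 27 = 2)
g = -4 (g = 2 - 6 = -4)
g*s = -4*316 = -1264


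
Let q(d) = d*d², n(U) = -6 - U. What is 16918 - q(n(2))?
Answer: 17430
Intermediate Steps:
q(d) = d³
16918 - q(n(2)) = 16918 - (-6 - 1*2)³ = 16918 - (-6 - 2)³ = 16918 - 1*(-8)³ = 16918 - 1*(-512) = 16918 + 512 = 17430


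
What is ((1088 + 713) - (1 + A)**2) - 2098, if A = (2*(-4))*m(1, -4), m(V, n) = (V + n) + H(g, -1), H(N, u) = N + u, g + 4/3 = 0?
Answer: -19834/9 ≈ -2203.8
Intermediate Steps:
g = -4/3 (g = -4/3 + 0 = -4/3 ≈ -1.3333)
m(V, n) = -7/3 + V + n (m(V, n) = (V + n) + (-4/3 - 1) = (V + n) - 7/3 = -7/3 + V + n)
A = 128/3 (A = (2*(-4))*(-7/3 + 1 - 4) = -8*(-16/3) = 128/3 ≈ 42.667)
((1088 + 713) - (1 + A)**2) - 2098 = ((1088 + 713) - (1 + 128/3)**2) - 2098 = (1801 - (131/3)**2) - 2098 = (1801 - 1*17161/9) - 2098 = (1801 - 17161/9) - 2098 = -952/9 - 2098 = -19834/9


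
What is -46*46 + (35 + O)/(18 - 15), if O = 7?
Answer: -2102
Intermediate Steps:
-46*46 + (35 + O)/(18 - 15) = -46*46 + (35 + 7)/(18 - 15) = -2116 + 42/3 = -2116 + 42*(1/3) = -2116 + 14 = -2102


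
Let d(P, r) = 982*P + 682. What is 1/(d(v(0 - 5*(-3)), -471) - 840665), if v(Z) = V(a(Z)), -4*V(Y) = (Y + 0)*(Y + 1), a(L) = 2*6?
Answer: -1/878281 ≈ -1.1386e-6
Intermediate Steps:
a(L) = 12
V(Y) = -Y*(1 + Y)/4 (V(Y) = -(Y + 0)*(Y + 1)/4 = -Y*(1 + Y)/4)
v(Z) = -39 (v(Z) = -¼*12*(1 + 12) = -¼*12*13 = -39)
d(P, r) = 682 + 982*P
1/(d(v(0 - 5*(-3)), -471) - 840665) = 1/((682 + 982*(-39)) - 840665) = 1/((682 - 38298) - 840665) = 1/(-37616 - 840665) = 1/(-878281) = -1/878281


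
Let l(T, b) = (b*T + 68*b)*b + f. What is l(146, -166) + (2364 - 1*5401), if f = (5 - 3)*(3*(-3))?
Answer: 5893929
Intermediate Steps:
f = -18 (f = 2*(-9) = -18)
l(T, b) = -18 + b*(68*b + T*b) (l(T, b) = (b*T + 68*b)*b - 18 = (T*b + 68*b)*b - 18 = (68*b + T*b)*b - 18 = b*(68*b + T*b) - 18 = -18 + b*(68*b + T*b))
l(146, -166) + (2364 - 1*5401) = (-18 + 68*(-166)² + 146*(-166)²) + (2364 - 1*5401) = (-18 + 68*27556 + 146*27556) + (2364 - 5401) = (-18 + 1873808 + 4023176) - 3037 = 5896966 - 3037 = 5893929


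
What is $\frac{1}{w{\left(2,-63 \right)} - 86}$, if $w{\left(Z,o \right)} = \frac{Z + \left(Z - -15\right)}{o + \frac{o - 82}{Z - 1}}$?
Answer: $- \frac{208}{17907} \approx -0.011616$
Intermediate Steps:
$w{\left(Z,o \right)} = \frac{15 + 2 Z}{o + \frac{-82 + o}{-1 + Z}}$ ($w{\left(Z,o \right)} = \frac{Z + \left(Z + 15\right)}{o + \frac{-82 + o}{-1 + Z}} = \frac{Z + \left(15 + Z\right)}{o + \frac{-82 + o}{-1 + Z}} = \frac{15 + 2 Z}{o + \frac{-82 + o}{-1 + Z}}$)
$\frac{1}{w{\left(2,-63 \right)} - 86} = \frac{1}{\frac{-15 + 2 \cdot 2^{2} + 13 \cdot 2}{-82 + 2 \left(-63\right)} - 86} = \frac{1}{\frac{-15 + 2 \cdot 4 + 26}{-82 - 126} - 86} = \frac{1}{\frac{-15 + 8 + 26}{-208} - 86} = \frac{1}{\left(- \frac{1}{208}\right) 19 - 86} = \frac{1}{- \frac{19}{208} - 86} = \frac{1}{- \frac{17907}{208}} = - \frac{208}{17907}$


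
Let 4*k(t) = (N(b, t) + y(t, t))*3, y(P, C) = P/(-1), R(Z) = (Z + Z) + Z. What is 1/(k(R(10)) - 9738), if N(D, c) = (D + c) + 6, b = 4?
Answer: -2/19461 ≈ -0.00010277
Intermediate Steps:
R(Z) = 3*Z (R(Z) = 2*Z + Z = 3*Z)
y(P, C) = -P (y(P, C) = P*(-1) = -P)
N(D, c) = 6 + D + c
k(t) = 15/2 (k(t) = (((6 + 4 + t) - t)*3)/4 = (((10 + t) - t)*3)/4 = (10*3)/4 = (¼)*30 = 15/2)
1/(k(R(10)) - 9738) = 1/(15/2 - 9738) = 1/(-19461/2) = -2/19461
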